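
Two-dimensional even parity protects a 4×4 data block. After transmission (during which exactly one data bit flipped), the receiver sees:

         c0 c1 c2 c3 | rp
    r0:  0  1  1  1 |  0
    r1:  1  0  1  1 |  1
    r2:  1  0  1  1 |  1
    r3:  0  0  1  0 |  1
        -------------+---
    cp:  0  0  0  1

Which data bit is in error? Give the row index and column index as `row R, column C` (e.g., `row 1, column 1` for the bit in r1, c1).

row 0, column 1

Recompute each row's even parity and compare to rp:
  r0: data parity 1, sent rp 0 → mismatch
  r1: data parity 1, sent rp 1 → ok
  r2: data parity 1, sent rp 1 → ok
  r3: data parity 1, sent rp 1 → ok
Recompute each column's even parity and compare to cp:
  c0: data parity 0, sent cp 0 → ok
  c1: data parity 1, sent cp 0 → mismatch
  c2: data parity 0, sent cp 0 → ok
  c3: data parity 1, sent cp 1 → ok
Exactly one row (r0) and one column (c1) fail → the flipped bit is at their intersection.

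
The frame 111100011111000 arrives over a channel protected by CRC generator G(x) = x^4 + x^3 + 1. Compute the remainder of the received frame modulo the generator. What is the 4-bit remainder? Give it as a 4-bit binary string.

0110

Modulo-2 division of 111100011111000 by 11001:
  pos 0: 11110 XOR 11001 = 00111
  pos 2: 11100 XOR 11001 = 00101
  pos 4: 10111 XOR 11001 = 01110
  pos 5: 11101 XOR 11001 = 00100
  pos 7: 10011 XOR 11001 = 01010
  pos 8: 10100 XOR 11001 = 01101
  pos 9: 11010 XOR 11001 = 00011
Remainder = 0110 (nonzero — an error is detected).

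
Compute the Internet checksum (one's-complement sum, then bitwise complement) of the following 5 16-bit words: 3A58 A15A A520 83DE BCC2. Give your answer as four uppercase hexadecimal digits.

One's-complement addition (fold any carry out of bit 15 back into bit 0):
  0x3A58 + 0xA15A = 0x0DBB2
  0xDBB2 + 0xA520 = 0x180D2 → wrap carry → 0x80D3
  0x80D3 + 0x83DE = 0x104B1 → wrap carry → 0x04B2
  0x04B2 + 0xBCC2 = 0x0C174
One's-complement sum = 0xC174.
Checksum = ~0xC174 & 0xFFFF = 0x3E8B.

3E8B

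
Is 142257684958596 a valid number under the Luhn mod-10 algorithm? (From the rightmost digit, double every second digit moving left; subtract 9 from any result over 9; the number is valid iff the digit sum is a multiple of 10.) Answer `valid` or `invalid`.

invalid

From the right, keep odd positions and double even positions (subtract 9 from any doubled value over 9):
  doubled (positions 2,4,...): 9 7 9 7 5 4 8 → sum 49
  kept (positions 1,3,...): 6 5 5 4 6 5 2 1 → sum 34
Total = 83.
83 mod 10 = 3, so the number is invalid.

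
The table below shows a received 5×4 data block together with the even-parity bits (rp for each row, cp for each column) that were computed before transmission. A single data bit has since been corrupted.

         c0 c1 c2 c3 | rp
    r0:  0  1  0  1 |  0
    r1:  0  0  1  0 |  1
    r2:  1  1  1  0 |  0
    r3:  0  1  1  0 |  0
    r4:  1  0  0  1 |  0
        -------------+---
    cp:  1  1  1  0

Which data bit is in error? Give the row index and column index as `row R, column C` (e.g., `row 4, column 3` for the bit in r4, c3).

Recompute each row's even parity and compare to rp:
  r0: data parity 0, sent rp 0 → ok
  r1: data parity 1, sent rp 1 → ok
  r2: data parity 1, sent rp 0 → mismatch
  r3: data parity 0, sent rp 0 → ok
  r4: data parity 0, sent rp 0 → ok
Recompute each column's even parity and compare to cp:
  c0: data parity 0, sent cp 1 → mismatch
  c1: data parity 1, sent cp 1 → ok
  c2: data parity 1, sent cp 1 → ok
  c3: data parity 0, sent cp 0 → ok
Exactly one row (r2) and one column (c0) fail → the flipped bit is at their intersection.

row 2, column 0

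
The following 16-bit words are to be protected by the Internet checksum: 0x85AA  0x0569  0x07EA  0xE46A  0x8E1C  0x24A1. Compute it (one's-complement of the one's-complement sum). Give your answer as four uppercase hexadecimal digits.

One's-complement addition (fold any carry out of bit 15 back into bit 0):
  0x85AA + 0x0569 = 0x08B13
  0x8B13 + 0x07EA = 0x092FD
  0x92FD + 0xE46A = 0x17767 → wrap carry → 0x7768
  0x7768 + 0x8E1C = 0x10584 → wrap carry → 0x0585
  0x0585 + 0x24A1 = 0x02A26
One's-complement sum = 0x2A26.
Checksum = ~0x2A26 & 0xFFFF = 0xD5D9.

D5D9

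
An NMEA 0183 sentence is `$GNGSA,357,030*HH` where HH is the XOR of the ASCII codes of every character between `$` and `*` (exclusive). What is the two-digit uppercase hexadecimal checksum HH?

XOR the ASCII codes of the payload characters:
  'G' = 0x47 → acc = 0x47
  'N' = 0x4E → acc = 0x09
  'G' = 0x47 → acc = 0x4E
  'S' = 0x53 → acc = 0x1D
  'A' = 0x41 → acc = 0x5C
  ',' = 0x2C → acc = 0x70
  '3' = 0x33 → acc = 0x43
  '5' = 0x35 → acc = 0x76
  '7' = 0x37 → acc = 0x41
  ',' = 0x2C → acc = 0x6D
  '0' = 0x30 → acc = 0x5D
  '3' = 0x33 → acc = 0x6E
  '0' = 0x30 → acc = 0x5E
Checksum = 0x5E.

5E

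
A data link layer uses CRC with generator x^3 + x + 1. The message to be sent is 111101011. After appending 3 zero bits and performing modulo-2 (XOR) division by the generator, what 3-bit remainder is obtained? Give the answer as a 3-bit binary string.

011

Append 3 zeros: 111101011000. Divide by 1011 (XOR where the leading bit is 1):
  pos 0: 1111 XOR 1011 = 0100
  pos 1: 1000 XOR 1011 = 0011
  pos 3: 1110 XOR 1011 = 0101
  pos 4: 1011 XOR 1011 = 0000
  pos 8: 1000 XOR 1011 = 0011
Remainder (last 3 bits) = 011. This is the CRC / FCS.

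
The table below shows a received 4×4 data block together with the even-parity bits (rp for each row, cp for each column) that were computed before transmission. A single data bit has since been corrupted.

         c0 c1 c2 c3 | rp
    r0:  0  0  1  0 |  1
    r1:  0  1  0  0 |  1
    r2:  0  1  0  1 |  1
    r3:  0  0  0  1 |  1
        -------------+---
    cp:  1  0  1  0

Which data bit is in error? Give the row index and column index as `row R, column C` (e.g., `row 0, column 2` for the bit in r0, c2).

Recompute each row's even parity and compare to rp:
  r0: data parity 1, sent rp 1 → ok
  r1: data parity 1, sent rp 1 → ok
  r2: data parity 0, sent rp 1 → mismatch
  r3: data parity 1, sent rp 1 → ok
Recompute each column's even parity and compare to cp:
  c0: data parity 0, sent cp 1 → mismatch
  c1: data parity 0, sent cp 0 → ok
  c2: data parity 1, sent cp 1 → ok
  c3: data parity 0, sent cp 0 → ok
Exactly one row (r2) and one column (c0) fail → the flipped bit is at their intersection.

row 2, column 0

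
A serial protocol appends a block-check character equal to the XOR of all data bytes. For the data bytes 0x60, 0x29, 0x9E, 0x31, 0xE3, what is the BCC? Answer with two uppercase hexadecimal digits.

05

XOR the bytes together:
  start with 0x60
  0x60 ⊕ 0x29 = 0x49
  0x49 ⊕ 0x9E = 0xD7
  0xD7 ⊕ 0x31 = 0xE6
  0xE6 ⊕ 0xE3 = 0x05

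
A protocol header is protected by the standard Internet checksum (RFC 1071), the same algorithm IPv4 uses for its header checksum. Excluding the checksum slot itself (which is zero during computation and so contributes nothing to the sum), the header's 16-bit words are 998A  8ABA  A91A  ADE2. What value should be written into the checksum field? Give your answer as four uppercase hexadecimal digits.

84BD

One's-complement addition (fold any carry out of bit 15 back into bit 0):
  0x998A + 0x8ABA = 0x12444 → wrap carry → 0x2445
  0x2445 + 0xA91A = 0x0CD5F
  0xCD5F + 0xADE2 = 0x17B41 → wrap carry → 0x7B42
One's-complement sum = 0x7B42.
Checksum = ~0x7B42 & 0xFFFF = 0x84BD.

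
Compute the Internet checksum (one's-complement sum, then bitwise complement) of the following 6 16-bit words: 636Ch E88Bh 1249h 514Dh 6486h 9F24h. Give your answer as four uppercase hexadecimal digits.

4CC6

One's-complement addition (fold any carry out of bit 15 back into bit 0):
  0x636C + 0xE88B = 0x14BF7 → wrap carry → 0x4BF8
  0x4BF8 + 0x1249 = 0x05E41
  0x5E41 + 0x514D = 0x0AF8E
  0xAF8E + 0x6486 = 0x11414 → wrap carry → 0x1415
  0x1415 + 0x9F24 = 0x0B339
One's-complement sum = 0xB339.
Checksum = ~0xB339 & 0xFFFF = 0x4CC6.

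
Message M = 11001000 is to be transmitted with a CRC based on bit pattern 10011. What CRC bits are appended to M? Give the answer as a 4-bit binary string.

Append 4 zeros: 110010000000. Divide by 10011 (XOR where the leading bit is 1):
  pos 0: 11001 XOR 10011 = 01010
  pos 1: 10100 XOR 10011 = 00111
  pos 3: 11100 XOR 10011 = 01111
  pos 4: 11110 XOR 10011 = 01101
  pos 5: 11010 XOR 10011 = 01001
  pos 6: 10010 XOR 10011 = 00001
Remainder (last 4 bits) = 0010. This is the CRC / FCS.

0010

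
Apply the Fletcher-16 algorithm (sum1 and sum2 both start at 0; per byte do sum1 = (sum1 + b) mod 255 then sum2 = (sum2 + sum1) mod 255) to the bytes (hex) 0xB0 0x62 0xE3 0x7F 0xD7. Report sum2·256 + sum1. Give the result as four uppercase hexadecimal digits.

7F4E

Running sums (mod 255):
  after byte 0 (0xB0): sum1=176, sum2=176
  after byte 1 (0x62): sum1=19, sum2=195
  after byte 2 (0xE3): sum1=246, sum2=186
  after byte 3 (0x7F): sum1=118, sum2=49
  after byte 4 (0xD7): sum1=78, sum2=127
Checksum = sum2·256 + sum1 = 127·256 + 78 = 32590 = 0x7F4E.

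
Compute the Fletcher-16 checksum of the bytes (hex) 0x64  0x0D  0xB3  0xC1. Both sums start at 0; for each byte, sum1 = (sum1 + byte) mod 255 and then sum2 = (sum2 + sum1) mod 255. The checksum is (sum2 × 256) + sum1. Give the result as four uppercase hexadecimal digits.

Running sums (mod 255):
  after byte 0 (0x64): sum1=100, sum2=100
  after byte 1 (0x0D): sum1=113, sum2=213
  after byte 2 (0xB3): sum1=37, sum2=250
  after byte 3 (0xC1): sum1=230, sum2=225
Checksum = sum2·256 + sum1 = 225·256 + 230 = 57830 = 0xE1E6.

E1E6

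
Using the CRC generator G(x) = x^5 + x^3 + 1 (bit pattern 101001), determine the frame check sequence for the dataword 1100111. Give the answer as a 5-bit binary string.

Append 5 zeros: 110011100000. Divide by 101001 (XOR where the leading bit is 1):
  pos 0: 110011 XOR 101001 = 011010
  pos 1: 110101 XOR 101001 = 011100
  pos 2: 111000 XOR 101001 = 010001
  pos 3: 100010 XOR 101001 = 001011
  pos 5: 101100 XOR 101001 = 000101
Remainder (last 5 bits) = 01010. This is the CRC / FCS.

01010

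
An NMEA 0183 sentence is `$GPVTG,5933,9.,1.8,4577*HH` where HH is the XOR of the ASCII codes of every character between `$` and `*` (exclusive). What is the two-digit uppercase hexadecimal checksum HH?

XOR the ASCII codes of the payload characters:
  'G' = 0x47 → acc = 0x47
  'P' = 0x50 → acc = 0x17
  'V' = 0x56 → acc = 0x41
  'T' = 0x54 → acc = 0x15
  'G' = 0x47 → acc = 0x52
  ',' = 0x2C → acc = 0x7E
  '5' = 0x35 → acc = 0x4B
  '9' = 0x39 → acc = 0x72
  '3' = 0x33 → acc = 0x41
  '3' = 0x33 → acc = 0x72
  ',' = 0x2C → acc = 0x5E
  '9' = 0x39 → acc = 0x67
  '.' = 0x2E → acc = 0x49
  ',' = 0x2C → acc = 0x65
  '1' = 0x31 → acc = 0x54
  '.' = 0x2E → acc = 0x7A
  '8' = 0x38 → acc = 0x42
  ',' = 0x2C → acc = 0x6E
  '4' = 0x34 → acc = 0x5A
  '5' = 0x35 → acc = 0x6F
  '7' = 0x37 → acc = 0x58
  '7' = 0x37 → acc = 0x6F
Checksum = 0x6F.

6F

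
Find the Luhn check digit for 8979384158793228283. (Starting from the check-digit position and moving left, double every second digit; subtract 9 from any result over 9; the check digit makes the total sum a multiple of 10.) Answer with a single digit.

Partial digits right→left: 3 8 2 8 2 2 3 9 7 8 5 1 4 8 3 9 7 9 8
Double every second digit counting from the check-digit position (so the 1st, 3rd, 5th, ... of the partial from the right).
  doubled (with −9 where >9): 6 4 4 6 5 1 8 6 5 7 → sum 52
  kept as-is: 8 8 2 9 8 1 8 9 9 → sum 62
Total = 52 + 62 = 114.
Check digit = (10 − (114 mod 10)) mod 10 = 6.

6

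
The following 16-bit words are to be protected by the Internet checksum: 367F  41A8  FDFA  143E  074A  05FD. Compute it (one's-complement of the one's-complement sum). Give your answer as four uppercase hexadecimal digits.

6858

One's-complement addition (fold any carry out of bit 15 back into bit 0):
  0x367F + 0x41A8 = 0x07827
  0x7827 + 0xFDFA = 0x17621 → wrap carry → 0x7622
  0x7622 + 0x143E = 0x08A60
  0x8A60 + 0x074A = 0x091AA
  0x91AA + 0x05FD = 0x097A7
One's-complement sum = 0x97A7.
Checksum = ~0x97A7 & 0xFFFF = 0x6858.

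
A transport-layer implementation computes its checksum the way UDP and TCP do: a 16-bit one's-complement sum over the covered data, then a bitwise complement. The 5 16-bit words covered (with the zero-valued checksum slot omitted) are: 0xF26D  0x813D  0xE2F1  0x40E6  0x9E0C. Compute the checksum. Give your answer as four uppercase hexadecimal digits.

One's-complement addition (fold any carry out of bit 15 back into bit 0):
  0xF26D + 0x813D = 0x173AA → wrap carry → 0x73AB
  0x73AB + 0xE2F1 = 0x1569C → wrap carry → 0x569D
  0x569D + 0x40E6 = 0x09783
  0x9783 + 0x9E0C = 0x1358F → wrap carry → 0x3590
One's-complement sum = 0x3590.
Checksum = ~0x3590 & 0xFFFF = 0xCA6F.

CA6F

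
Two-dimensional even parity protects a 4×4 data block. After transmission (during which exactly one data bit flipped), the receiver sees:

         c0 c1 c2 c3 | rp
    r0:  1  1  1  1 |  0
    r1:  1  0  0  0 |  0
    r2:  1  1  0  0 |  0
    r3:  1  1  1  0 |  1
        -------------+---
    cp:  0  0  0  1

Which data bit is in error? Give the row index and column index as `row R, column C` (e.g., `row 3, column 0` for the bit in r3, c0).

row 1, column 1

Recompute each row's even parity and compare to rp:
  r0: data parity 0, sent rp 0 → ok
  r1: data parity 1, sent rp 0 → mismatch
  r2: data parity 0, sent rp 0 → ok
  r3: data parity 1, sent rp 1 → ok
Recompute each column's even parity and compare to cp:
  c0: data parity 0, sent cp 0 → ok
  c1: data parity 1, sent cp 0 → mismatch
  c2: data parity 0, sent cp 0 → ok
  c3: data parity 1, sent cp 1 → ok
Exactly one row (r1) and one column (c1) fail → the flipped bit is at their intersection.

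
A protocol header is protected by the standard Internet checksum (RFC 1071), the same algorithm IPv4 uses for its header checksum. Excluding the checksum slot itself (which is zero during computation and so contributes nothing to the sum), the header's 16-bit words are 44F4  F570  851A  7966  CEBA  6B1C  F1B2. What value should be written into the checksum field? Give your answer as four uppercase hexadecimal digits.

One's-complement addition (fold any carry out of bit 15 back into bit 0):
  0x44F4 + 0xF570 = 0x13A64 → wrap carry → 0x3A65
  0x3A65 + 0x851A = 0x0BF7F
  0xBF7F + 0x7966 = 0x138E5 → wrap carry → 0x38E6
  0x38E6 + 0xCEBA = 0x107A0 → wrap carry → 0x07A1
  0x07A1 + 0x6B1C = 0x072BD
  0x72BD + 0xF1B2 = 0x1646F → wrap carry → 0x6470
One's-complement sum = 0x6470.
Checksum = ~0x6470 & 0xFFFF = 0x9B8F.

9B8F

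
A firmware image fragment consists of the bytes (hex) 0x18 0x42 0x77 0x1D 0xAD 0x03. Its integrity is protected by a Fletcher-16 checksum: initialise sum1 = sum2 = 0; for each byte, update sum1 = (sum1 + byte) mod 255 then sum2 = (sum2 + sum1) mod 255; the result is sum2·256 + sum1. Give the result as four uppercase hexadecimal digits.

Running sums (mod 255):
  after byte 0 (0x18): sum1=24, sum2=24
  after byte 1 (0x42): sum1=90, sum2=114
  after byte 2 (0x77): sum1=209, sum2=68
  after byte 3 (0x1D): sum1=238, sum2=51
  after byte 4 (0xAD): sum1=156, sum2=207
  after byte 5 (0x03): sum1=159, sum2=111
Checksum = sum2·256 + sum1 = 111·256 + 159 = 28575 = 0x6F9F.

6F9F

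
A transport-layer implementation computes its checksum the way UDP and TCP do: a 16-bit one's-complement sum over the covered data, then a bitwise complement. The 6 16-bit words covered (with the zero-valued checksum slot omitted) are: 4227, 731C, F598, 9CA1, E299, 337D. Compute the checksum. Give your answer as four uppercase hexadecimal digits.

A26A

One's-complement addition (fold any carry out of bit 15 back into bit 0):
  0x4227 + 0x731C = 0x0B543
  0xB543 + 0xF598 = 0x1AADB → wrap carry → 0xAADC
  0xAADC + 0x9CA1 = 0x1477D → wrap carry → 0x477E
  0x477E + 0xE299 = 0x12A17 → wrap carry → 0x2A18
  0x2A18 + 0x337D = 0x05D95
One's-complement sum = 0x5D95.
Checksum = ~0x5D95 & 0xFFFF = 0xA26A.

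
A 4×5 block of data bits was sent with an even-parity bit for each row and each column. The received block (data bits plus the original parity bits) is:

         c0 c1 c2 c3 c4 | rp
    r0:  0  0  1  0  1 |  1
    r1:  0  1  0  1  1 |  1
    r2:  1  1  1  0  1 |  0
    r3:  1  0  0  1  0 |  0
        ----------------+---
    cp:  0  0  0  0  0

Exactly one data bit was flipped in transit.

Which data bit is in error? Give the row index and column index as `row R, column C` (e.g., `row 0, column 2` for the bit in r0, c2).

row 0, column 4

Recompute each row's even parity and compare to rp:
  r0: data parity 0, sent rp 1 → mismatch
  r1: data parity 1, sent rp 1 → ok
  r2: data parity 0, sent rp 0 → ok
  r3: data parity 0, sent rp 0 → ok
Recompute each column's even parity and compare to cp:
  c0: data parity 0, sent cp 0 → ok
  c1: data parity 0, sent cp 0 → ok
  c2: data parity 0, sent cp 0 → ok
  c3: data parity 0, sent cp 0 → ok
  c4: data parity 1, sent cp 0 → mismatch
Exactly one row (r0) and one column (c4) fail → the flipped bit is at their intersection.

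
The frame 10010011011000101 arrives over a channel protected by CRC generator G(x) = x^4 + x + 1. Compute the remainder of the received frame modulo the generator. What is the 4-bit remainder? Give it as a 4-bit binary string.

Modulo-2 division of 10010011011000101 by 10011:
  pos 0: 10010 XOR 10011 = 00001
  pos 4: 10110 XOR 10011 = 00101
  pos 6: 10111 XOR 10011 = 00100
  pos 8: 10000 XOR 10011 = 00011
  pos 11: 11010 XOR 10011 = 01001
  pos 12: 10011 XOR 10011 = 00000
Remainder = 0000 (zero — the frame passes the CRC check).

0000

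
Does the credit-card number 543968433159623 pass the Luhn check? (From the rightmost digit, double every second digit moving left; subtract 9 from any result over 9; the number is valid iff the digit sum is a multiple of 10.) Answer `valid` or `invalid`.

From the right, keep odd positions and double even positions (subtract 9 from any doubled value over 9):
  doubled (positions 2,4,...): 4 9 2 6 7 9 8 → sum 45
  kept (positions 1,3,...): 3 6 5 3 4 6 3 5 → sum 35
Total = 80.
80 mod 10 = 0, so the number is valid.

valid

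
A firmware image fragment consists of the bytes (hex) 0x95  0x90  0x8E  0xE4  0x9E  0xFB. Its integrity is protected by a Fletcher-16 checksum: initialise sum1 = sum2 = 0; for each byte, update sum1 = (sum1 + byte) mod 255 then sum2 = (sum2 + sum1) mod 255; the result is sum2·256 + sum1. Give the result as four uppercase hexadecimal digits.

Running sums (mod 255):
  after byte 0 (0x95): sum1=149, sum2=149
  after byte 1 (0x90): sum1=38, sum2=187
  after byte 2 (0x8E): sum1=180, sum2=112
  after byte 3 (0xE4): sum1=153, sum2=10
  after byte 4 (0x9E): sum1=56, sum2=66
  after byte 5 (0xFB): sum1=52, sum2=118
Checksum = sum2·256 + sum1 = 118·256 + 52 = 30260 = 0x7634.

7634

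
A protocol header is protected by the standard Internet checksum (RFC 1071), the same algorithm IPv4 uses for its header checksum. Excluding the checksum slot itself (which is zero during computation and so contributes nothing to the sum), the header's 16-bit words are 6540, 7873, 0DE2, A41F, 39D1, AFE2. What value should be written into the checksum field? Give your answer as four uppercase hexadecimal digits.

8696

One's-complement addition (fold any carry out of bit 15 back into bit 0):
  0x6540 + 0x7873 = 0x0DDB3
  0xDDB3 + 0x0DE2 = 0x0EB95
  0xEB95 + 0xA41F = 0x18FB4 → wrap carry → 0x8FB5
  0x8FB5 + 0x39D1 = 0x0C986
  0xC986 + 0xAFE2 = 0x17968 → wrap carry → 0x7969
One's-complement sum = 0x7969.
Checksum = ~0x7969 & 0xFFFF = 0x8696.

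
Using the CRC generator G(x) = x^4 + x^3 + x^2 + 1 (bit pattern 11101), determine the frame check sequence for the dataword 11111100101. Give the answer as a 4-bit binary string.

1010

Append 4 zeros: 111111001010000. Divide by 11101 (XOR where the leading bit is 1):
  pos 0: 11111 XOR 11101 = 00010
  pos 3: 10100 XOR 11101 = 01001
  pos 4: 10011 XOR 11101 = 01110
  pos 5: 11100 XOR 11101 = 00001
  pos 9: 11000 XOR 11101 = 00101
Remainder (last 4 bits) = 1010. This is the CRC / FCS.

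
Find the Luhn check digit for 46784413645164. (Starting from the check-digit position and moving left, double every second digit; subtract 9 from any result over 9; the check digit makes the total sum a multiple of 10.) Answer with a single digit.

Partial digits right→left: 4 6 1 5 4 6 3 1 4 4 8 7 6 4
Double every second digit counting from the check-digit position (so the 1st, 3rd, 5th, ... of the partial from the right).
  doubled (with −9 where >9): 8 2 8 6 8 7 3 → sum 42
  kept as-is: 6 5 6 1 4 7 4 → sum 33
Total = 42 + 33 = 75.
Check digit = (10 − (75 mod 10)) mod 10 = 5.

5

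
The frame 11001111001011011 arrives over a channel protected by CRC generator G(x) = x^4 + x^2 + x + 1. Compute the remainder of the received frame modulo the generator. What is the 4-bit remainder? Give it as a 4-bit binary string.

0100

Modulo-2 division of 11001111001011011 by 10111:
  pos 0: 11001 XOR 10111 = 01110
  pos 1: 11101 XOR 10111 = 01010
  pos 2: 10101 XOR 10111 = 00010
  pos 5: 10100 XOR 10111 = 00011
  pos 8: 11101 XOR 10111 = 01010
  pos 9: 10101 XOR 10111 = 00010
  pos 12: 10011 XOR 10111 = 00100
Remainder = 0100 (nonzero — an error is detected).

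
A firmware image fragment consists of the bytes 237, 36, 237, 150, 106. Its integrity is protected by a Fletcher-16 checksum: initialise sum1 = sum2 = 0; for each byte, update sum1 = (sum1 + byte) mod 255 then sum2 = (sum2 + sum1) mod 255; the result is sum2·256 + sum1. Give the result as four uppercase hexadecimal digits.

9701

Running sums (mod 255):
  after byte 0 (237): sum1=237, sum2=237
  after byte 1 (36): sum1=18, sum2=0
  after byte 2 (237): sum1=0, sum2=0
  after byte 3 (150): sum1=150, sum2=150
  after byte 4 (106): sum1=1, sum2=151
Checksum = sum2·256 + sum1 = 151·256 + 1 = 38657 = 0x9701.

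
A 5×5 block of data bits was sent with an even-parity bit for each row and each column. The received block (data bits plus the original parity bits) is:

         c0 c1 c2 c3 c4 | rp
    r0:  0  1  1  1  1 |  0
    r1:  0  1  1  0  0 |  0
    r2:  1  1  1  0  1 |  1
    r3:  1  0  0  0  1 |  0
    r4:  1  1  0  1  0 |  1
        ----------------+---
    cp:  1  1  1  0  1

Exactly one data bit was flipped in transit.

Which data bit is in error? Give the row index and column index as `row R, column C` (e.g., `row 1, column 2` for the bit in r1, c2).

Recompute each row's even parity and compare to rp:
  r0: data parity 0, sent rp 0 → ok
  r1: data parity 0, sent rp 0 → ok
  r2: data parity 0, sent rp 1 → mismatch
  r3: data parity 0, sent rp 0 → ok
  r4: data parity 1, sent rp 1 → ok
Recompute each column's even parity and compare to cp:
  c0: data parity 1, sent cp 1 → ok
  c1: data parity 0, sent cp 1 → mismatch
  c2: data parity 1, sent cp 1 → ok
  c3: data parity 0, sent cp 0 → ok
  c4: data parity 1, sent cp 1 → ok
Exactly one row (r2) and one column (c1) fail → the flipped bit is at their intersection.

row 2, column 1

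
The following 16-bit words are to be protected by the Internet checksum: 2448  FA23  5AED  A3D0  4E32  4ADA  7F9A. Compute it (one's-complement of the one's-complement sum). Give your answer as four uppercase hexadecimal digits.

CA2E

One's-complement addition (fold any carry out of bit 15 back into bit 0):
  0x2448 + 0xFA23 = 0x11E6B → wrap carry → 0x1E6C
  0x1E6C + 0x5AED = 0x07959
  0x7959 + 0xA3D0 = 0x11D29 → wrap carry → 0x1D2A
  0x1D2A + 0x4E32 = 0x06B5C
  0x6B5C + 0x4ADA = 0x0B636
  0xB636 + 0x7F9A = 0x135D0 → wrap carry → 0x35D1
One's-complement sum = 0x35D1.
Checksum = ~0x35D1 & 0xFFFF = 0xCA2E.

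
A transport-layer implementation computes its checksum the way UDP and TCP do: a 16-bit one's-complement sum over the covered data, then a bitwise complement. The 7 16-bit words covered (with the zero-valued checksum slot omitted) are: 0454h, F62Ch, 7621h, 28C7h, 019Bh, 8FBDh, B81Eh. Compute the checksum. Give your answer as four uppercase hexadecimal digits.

1D1F

One's-complement addition (fold any carry out of bit 15 back into bit 0):
  0x0454 + 0xF62C = 0x0FA80
  0xFA80 + 0x7621 = 0x170A1 → wrap carry → 0x70A2
  0x70A2 + 0x28C7 = 0x09969
  0x9969 + 0x019B = 0x09B04
  0x9B04 + 0x8FBD = 0x12AC1 → wrap carry → 0x2AC2
  0x2AC2 + 0xB81E = 0x0E2E0
One's-complement sum = 0xE2E0.
Checksum = ~0xE2E0 & 0xFFFF = 0x1D1F.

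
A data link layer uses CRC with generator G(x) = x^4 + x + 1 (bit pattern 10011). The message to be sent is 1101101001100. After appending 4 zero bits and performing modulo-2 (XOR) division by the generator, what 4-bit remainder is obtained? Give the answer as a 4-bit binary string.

0001

Append 4 zeros: 11011010011000000. Divide by 10011 (XOR where the leading bit is 1):
  pos 0: 11011 XOR 10011 = 01000
  pos 1: 10000 XOR 10011 = 00011
  pos 4: 11100 XOR 10011 = 01111
  pos 5: 11111 XOR 10011 = 01100
  pos 6: 11001 XOR 10011 = 01010
  pos 7: 10100 XOR 10011 = 00111
  pos 9: 11100 XOR 10011 = 01111
  pos 10: 11110 XOR 10011 = 01101
  pos 11: 11010 XOR 10011 = 01001
  pos 12: 10010 XOR 10011 = 00001
Remainder (last 4 bits) = 0001. This is the CRC / FCS.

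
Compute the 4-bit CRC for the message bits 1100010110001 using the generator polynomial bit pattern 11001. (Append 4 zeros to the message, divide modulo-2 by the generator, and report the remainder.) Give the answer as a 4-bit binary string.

1100

Append 4 zeros: 11000101100010000. Divide by 11001 (XOR where the leading bit is 1):
  pos 0: 11000 XOR 11001 = 00001
  pos 4: 11011 XOR 11001 = 00010
  pos 7: 10000 XOR 11001 = 01001
  pos 8: 10011 XOR 11001 = 01010
  pos 9: 10100 XOR 11001 = 01101
  pos 10: 11010 XOR 11001 = 00011
Remainder (last 4 bits) = 1100. This is the CRC / FCS.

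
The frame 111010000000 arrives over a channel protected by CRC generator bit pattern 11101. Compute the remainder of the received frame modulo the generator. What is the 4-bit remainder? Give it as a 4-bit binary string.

0000

Modulo-2 division of 111010000000 by 11101:
  pos 0: 11101 XOR 11101 = 00000
Remainder = 0000 (zero — the frame passes the CRC check).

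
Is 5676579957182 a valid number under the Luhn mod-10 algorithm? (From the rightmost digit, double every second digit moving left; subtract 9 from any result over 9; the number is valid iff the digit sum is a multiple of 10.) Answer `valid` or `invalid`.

From the right, keep odd positions and double even positions (subtract 9 from any doubled value over 9):
  doubled (positions 2,4,...): 7 5 9 5 3 3 → sum 32
  kept (positions 1,3,...): 2 1 5 9 5 7 5 → sum 34
Total = 66.
66 mod 10 = 6, so the number is invalid.

invalid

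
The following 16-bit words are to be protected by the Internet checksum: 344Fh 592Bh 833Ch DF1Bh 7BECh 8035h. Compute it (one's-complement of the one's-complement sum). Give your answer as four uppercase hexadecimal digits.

140B

One's-complement addition (fold any carry out of bit 15 back into bit 0):
  0x344F + 0x592B = 0x08D7A
  0x8D7A + 0x833C = 0x110B6 → wrap carry → 0x10B7
  0x10B7 + 0xDF1B = 0x0EFD2
  0xEFD2 + 0x7BEC = 0x16BBE → wrap carry → 0x6BBF
  0x6BBF + 0x8035 = 0x0EBF4
One's-complement sum = 0xEBF4.
Checksum = ~0xEBF4 & 0xFFFF = 0x140B.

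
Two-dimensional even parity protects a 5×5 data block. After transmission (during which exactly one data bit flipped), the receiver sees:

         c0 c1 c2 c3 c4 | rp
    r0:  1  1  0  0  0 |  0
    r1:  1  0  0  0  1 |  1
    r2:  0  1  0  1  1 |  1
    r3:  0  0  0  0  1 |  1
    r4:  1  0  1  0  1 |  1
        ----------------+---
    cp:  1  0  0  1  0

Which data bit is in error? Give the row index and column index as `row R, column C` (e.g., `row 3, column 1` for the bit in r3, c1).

row 1, column 2

Recompute each row's even parity and compare to rp:
  r0: data parity 0, sent rp 0 → ok
  r1: data parity 0, sent rp 1 → mismatch
  r2: data parity 1, sent rp 1 → ok
  r3: data parity 1, sent rp 1 → ok
  r4: data parity 1, sent rp 1 → ok
Recompute each column's even parity and compare to cp:
  c0: data parity 1, sent cp 1 → ok
  c1: data parity 0, sent cp 0 → ok
  c2: data parity 1, sent cp 0 → mismatch
  c3: data parity 1, sent cp 1 → ok
  c4: data parity 0, sent cp 0 → ok
Exactly one row (r1) and one column (c2) fail → the flipped bit is at their intersection.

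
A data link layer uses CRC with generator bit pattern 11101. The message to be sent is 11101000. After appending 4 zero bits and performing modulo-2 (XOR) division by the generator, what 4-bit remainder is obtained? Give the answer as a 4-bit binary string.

0000

Append 4 zeros: 111010000000. Divide by 11101 (XOR where the leading bit is 1):
  pos 0: 11101 XOR 11101 = 00000
Remainder (last 4 bits) = 0000. This is the CRC / FCS.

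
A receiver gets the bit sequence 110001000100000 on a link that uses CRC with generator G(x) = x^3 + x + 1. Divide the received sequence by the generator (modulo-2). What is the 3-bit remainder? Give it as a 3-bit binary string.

111

Modulo-2 division of 110001000100000 by 1011:
  pos 0: 1100 XOR 1011 = 0111
  pos 1: 1110 XOR 1011 = 0101
  pos 2: 1011 XOR 1011 = 0000
  pos 9: 1000 XOR 1011 = 0011
  pos 11: 1100 XOR 1011 = 0111
Remainder = 111 (nonzero — an error is detected).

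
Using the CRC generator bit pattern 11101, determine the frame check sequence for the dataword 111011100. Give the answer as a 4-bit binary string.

Append 4 zeros: 1110111000000. Divide by 11101 (XOR where the leading bit is 1):
  pos 0: 11101 XOR 11101 = 00000
  pos 5: 11000 XOR 11101 = 00101
  pos 7: 10100 XOR 11101 = 01001
  pos 8: 10010 XOR 11101 = 01111
Remainder (last 4 bits) = 1111. This is the CRC / FCS.

1111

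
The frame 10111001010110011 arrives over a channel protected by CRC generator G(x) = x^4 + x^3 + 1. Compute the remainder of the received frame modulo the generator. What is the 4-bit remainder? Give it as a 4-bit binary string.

1000

Modulo-2 division of 10111001010110011 by 11001:
  pos 0: 10111 XOR 11001 = 01110
  pos 1: 11100 XOR 11001 = 00101
  pos 3: 10101 XOR 11001 = 01100
  pos 4: 11000 XOR 11001 = 00001
  pos 8: 11011 XOR 11001 = 00010
  pos 11: 10001 XOR 11001 = 01000
  pos 12: 10001 XOR 11001 = 01000
Remainder = 1000 (nonzero — an error is detected).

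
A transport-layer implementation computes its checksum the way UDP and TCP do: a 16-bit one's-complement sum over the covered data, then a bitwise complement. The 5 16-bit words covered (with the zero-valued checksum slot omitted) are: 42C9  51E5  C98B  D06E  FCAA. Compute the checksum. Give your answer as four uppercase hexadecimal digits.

One's-complement addition (fold any carry out of bit 15 back into bit 0):
  0x42C9 + 0x51E5 = 0x094AE
  0x94AE + 0xC98B = 0x15E39 → wrap carry → 0x5E3A
  0x5E3A + 0xD06E = 0x12EA8 → wrap carry → 0x2EA9
  0x2EA9 + 0xFCAA = 0x12B53 → wrap carry → 0x2B54
One's-complement sum = 0x2B54.
Checksum = ~0x2B54 & 0xFFFF = 0xD4AB.

D4AB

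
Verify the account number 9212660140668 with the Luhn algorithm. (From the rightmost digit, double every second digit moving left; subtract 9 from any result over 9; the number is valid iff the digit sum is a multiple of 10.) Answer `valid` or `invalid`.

From the right, keep odd positions and double even positions (subtract 9 from any doubled value over 9):
  doubled (positions 2,4,...): 3 0 2 3 4 4 → sum 16
  kept (positions 1,3,...): 8 6 4 0 6 1 9 → sum 34
Total = 50.
50 mod 10 = 0, so the number is valid.

valid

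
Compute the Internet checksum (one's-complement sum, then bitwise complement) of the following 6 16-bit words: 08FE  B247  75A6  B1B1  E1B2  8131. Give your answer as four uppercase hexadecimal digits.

One's-complement addition (fold any carry out of bit 15 back into bit 0):
  0x08FE + 0xB247 = 0x0BB45
  0xBB45 + 0x75A6 = 0x130EB → wrap carry → 0x30EC
  0x30EC + 0xB1B1 = 0x0E29D
  0xE29D + 0xE1B2 = 0x1C44F → wrap carry → 0xC450
  0xC450 + 0x8131 = 0x14581 → wrap carry → 0x4582
One's-complement sum = 0x4582.
Checksum = ~0x4582 & 0xFFFF = 0xBA7D.

BA7D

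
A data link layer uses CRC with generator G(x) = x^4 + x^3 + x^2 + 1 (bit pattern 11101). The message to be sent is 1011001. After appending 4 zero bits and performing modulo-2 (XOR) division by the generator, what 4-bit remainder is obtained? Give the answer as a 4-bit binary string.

0110

Append 4 zeros: 10110010000. Divide by 11101 (XOR where the leading bit is 1):
  pos 0: 10110 XOR 11101 = 01011
  pos 1: 10110 XOR 11101 = 01011
  pos 2: 10111 XOR 11101 = 01010
  pos 3: 10100 XOR 11101 = 01001
  pos 4: 10010 XOR 11101 = 01111
  pos 5: 11110 XOR 11101 = 00011
Remainder (last 4 bits) = 0110. This is the CRC / FCS.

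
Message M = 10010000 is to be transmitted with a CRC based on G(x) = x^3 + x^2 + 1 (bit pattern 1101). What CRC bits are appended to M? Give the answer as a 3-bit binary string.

Append 3 zeros: 10010000000. Divide by 1101 (XOR where the leading bit is 1):
  pos 0: 1001 XOR 1101 = 0100
  pos 1: 1000 XOR 1101 = 0101
  pos 2: 1010 XOR 1101 = 0111
  pos 3: 1110 XOR 1101 = 0011
  pos 5: 1100 XOR 1101 = 0001
Remainder (last 3 bits) = 100. This is the CRC / FCS.

100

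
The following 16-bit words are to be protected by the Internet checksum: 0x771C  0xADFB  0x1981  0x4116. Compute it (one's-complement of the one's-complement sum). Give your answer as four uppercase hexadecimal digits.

8050

One's-complement addition (fold any carry out of bit 15 back into bit 0):
  0x771C + 0xADFB = 0x12517 → wrap carry → 0x2518
  0x2518 + 0x1981 = 0x03E99
  0x3E99 + 0x4116 = 0x07FAF
One's-complement sum = 0x7FAF.
Checksum = ~0x7FAF & 0xFFFF = 0x8050.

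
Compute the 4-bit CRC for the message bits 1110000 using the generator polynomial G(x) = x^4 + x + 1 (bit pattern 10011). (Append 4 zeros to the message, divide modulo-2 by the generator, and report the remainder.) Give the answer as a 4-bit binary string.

Append 4 zeros: 11100000000. Divide by 10011 (XOR where the leading bit is 1):
  pos 0: 11100 XOR 10011 = 01111
  pos 1: 11110 XOR 10011 = 01101
  pos 2: 11010 XOR 10011 = 01001
  pos 3: 10010 XOR 10011 = 00001
Remainder (last 4 bits) = 1000. This is the CRC / FCS.

1000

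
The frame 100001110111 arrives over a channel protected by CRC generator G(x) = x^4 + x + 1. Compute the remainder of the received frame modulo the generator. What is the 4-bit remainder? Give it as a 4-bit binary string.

Modulo-2 division of 100001110111 by 10011:
  pos 0: 10000 XOR 10011 = 00011
  pos 3: 11111 XOR 10011 = 01100
  pos 4: 11000 XOR 10011 = 01011
  pos 5: 10111 XOR 10011 = 00100
  pos 7: 10011 XOR 10011 = 00000
Remainder = 0000 (zero — the frame passes the CRC check).

0000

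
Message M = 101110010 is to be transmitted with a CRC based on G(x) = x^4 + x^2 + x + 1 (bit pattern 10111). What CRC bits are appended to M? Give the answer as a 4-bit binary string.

Append 4 zeros: 1011100100000. Divide by 10111 (XOR where the leading bit is 1):
  pos 0: 10111 XOR 10111 = 00000
  pos 7: 10000 XOR 10111 = 00111
Remainder (last 4 bits) = 1110. This is the CRC / FCS.

1110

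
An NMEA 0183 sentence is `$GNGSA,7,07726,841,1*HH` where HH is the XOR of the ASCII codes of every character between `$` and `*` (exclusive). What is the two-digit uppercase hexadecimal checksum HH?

XOR the ASCII codes of the payload characters:
  'G' = 0x47 → acc = 0x47
  'N' = 0x4E → acc = 0x09
  'G' = 0x47 → acc = 0x4E
  'S' = 0x53 → acc = 0x1D
  'A' = 0x41 → acc = 0x5C
  ',' = 0x2C → acc = 0x70
  '7' = 0x37 → acc = 0x47
  ',' = 0x2C → acc = 0x6B
  '0' = 0x30 → acc = 0x5B
  '7' = 0x37 → acc = 0x6C
  '7' = 0x37 → acc = 0x5B
  '2' = 0x32 → acc = 0x69
  '6' = 0x36 → acc = 0x5F
  ',' = 0x2C → acc = 0x73
  '8' = 0x38 → acc = 0x4B
  '4' = 0x34 → acc = 0x7F
  '1' = 0x31 → acc = 0x4E
  ',' = 0x2C → acc = 0x62
  '1' = 0x31 → acc = 0x53
Checksum = 0x53.

53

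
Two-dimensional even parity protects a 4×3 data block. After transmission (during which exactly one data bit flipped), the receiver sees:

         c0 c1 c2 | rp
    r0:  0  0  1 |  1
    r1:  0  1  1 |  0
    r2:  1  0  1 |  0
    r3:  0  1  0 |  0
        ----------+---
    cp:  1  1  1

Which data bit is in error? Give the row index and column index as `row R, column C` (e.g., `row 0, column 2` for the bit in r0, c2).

Recompute each row's even parity and compare to rp:
  r0: data parity 1, sent rp 1 → ok
  r1: data parity 0, sent rp 0 → ok
  r2: data parity 0, sent rp 0 → ok
  r3: data parity 1, sent rp 0 → mismatch
Recompute each column's even parity and compare to cp:
  c0: data parity 1, sent cp 1 → ok
  c1: data parity 0, sent cp 1 → mismatch
  c2: data parity 1, sent cp 1 → ok
Exactly one row (r3) and one column (c1) fail → the flipped bit is at their intersection.

row 3, column 1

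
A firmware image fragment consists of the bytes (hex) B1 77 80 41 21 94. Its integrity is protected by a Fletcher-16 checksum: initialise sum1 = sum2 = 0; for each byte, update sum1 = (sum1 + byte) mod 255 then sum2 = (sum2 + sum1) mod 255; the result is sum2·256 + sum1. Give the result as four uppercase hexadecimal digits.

1CA0

Running sums (mod 255):
  after byte 0 (B1): sum1=177, sum2=177
  after byte 1 (77): sum1=41, sum2=218
  after byte 2 (80): sum1=169, sum2=132
  after byte 3 (41): sum1=234, sum2=111
  after byte 4 (21): sum1=12, sum2=123
  after byte 5 (94): sum1=160, sum2=28
Checksum = sum2·256 + sum1 = 28·256 + 160 = 7328 = 0x1CA0.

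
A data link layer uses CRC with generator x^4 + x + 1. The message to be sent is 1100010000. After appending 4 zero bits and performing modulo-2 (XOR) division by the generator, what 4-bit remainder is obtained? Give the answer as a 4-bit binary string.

0111

Append 4 zeros: 11000100000000. Divide by 10011 (XOR where the leading bit is 1):
  pos 0: 11000 XOR 10011 = 01011
  pos 1: 10111 XOR 10011 = 00100
  pos 3: 10000 XOR 10011 = 00011
  pos 6: 11000 XOR 10011 = 01011
  pos 7: 10110 XOR 10011 = 00101
  pos 9: 10100 XOR 10011 = 00111
Remainder (last 4 bits) = 0111. This is the CRC / FCS.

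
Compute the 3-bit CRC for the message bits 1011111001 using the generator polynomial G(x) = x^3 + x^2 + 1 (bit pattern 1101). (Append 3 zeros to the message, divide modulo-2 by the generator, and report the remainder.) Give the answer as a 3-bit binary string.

Append 3 zeros: 1011111001000. Divide by 1101 (XOR where the leading bit is 1):
  pos 0: 1011 XOR 1101 = 0110
  pos 1: 1101 XOR 1101 = 0000
  pos 5: 1100 XOR 1101 = 0001
  pos 8: 1100 XOR 1101 = 0001
Remainder (last 3 bits) = 010. This is the CRC / FCS.

010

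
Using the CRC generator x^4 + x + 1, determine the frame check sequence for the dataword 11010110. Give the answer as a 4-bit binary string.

0110

Append 4 zeros: 110101100000. Divide by 10011 (XOR where the leading bit is 1):
  pos 0: 11010 XOR 10011 = 01001
  pos 1: 10011 XOR 10011 = 00000
  pos 6: 10000 XOR 10011 = 00011
Remainder (last 4 bits) = 0110. This is the CRC / FCS.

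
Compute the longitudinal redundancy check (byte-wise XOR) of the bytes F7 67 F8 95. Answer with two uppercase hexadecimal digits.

XOR the bytes together:
  start with 0xF7
  0xF7 ⊕ 0x67 = 0x90
  0x90 ⊕ 0xF8 = 0x68
  0x68 ⊕ 0x95 = 0xFD

FD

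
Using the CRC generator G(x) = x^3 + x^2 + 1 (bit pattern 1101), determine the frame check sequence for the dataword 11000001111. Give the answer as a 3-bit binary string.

Append 3 zeros: 11000001111000. Divide by 1101 (XOR where the leading bit is 1):
  pos 0: 1100 XOR 1101 = 0001
  pos 3: 1000 XOR 1101 = 0101
  pos 4: 1011 XOR 1101 = 0110
  pos 5: 1101 XOR 1101 = 0000
  pos 9: 1100 XOR 1101 = 0001
Remainder (last 3 bits) = 010. This is the CRC / FCS.

010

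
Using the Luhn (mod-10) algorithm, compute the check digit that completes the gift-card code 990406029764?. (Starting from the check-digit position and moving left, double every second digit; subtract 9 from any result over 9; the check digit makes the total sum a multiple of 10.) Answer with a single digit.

Partial digits right→left: 4 6 7 9 2 0 6 0 4 0 9 9
Double every second digit counting from the check-digit position (so the 1st, 3rd, 5th, ... of the partial from the right).
  doubled (with −9 where >9): 8 5 4 3 8 9 → sum 37
  kept as-is: 6 9 0 0 0 9 → sum 24
Total = 37 + 24 = 61.
Check digit = (10 − (61 mod 10)) mod 10 = 9.

9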